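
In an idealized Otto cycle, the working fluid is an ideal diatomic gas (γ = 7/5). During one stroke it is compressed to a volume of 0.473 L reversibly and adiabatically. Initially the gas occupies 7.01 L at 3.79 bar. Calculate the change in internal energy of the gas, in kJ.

P₂ = P₁(V₁/V₂)^γ = 3.79×(7.01/0.473)^(7/5) = 165.1 bar.
For a reversible adiabat, W_by_gas = (P₁V₁ − P₂V₂)/(γ−1).
W_by = (379000×0.00701 − 1.651×10^7×0.000473) / (2/5) = -12890 J.
Q = 0 ⇒ ΔU = −W_by = 12890 J.

ΔU ≈ 12.9 kJ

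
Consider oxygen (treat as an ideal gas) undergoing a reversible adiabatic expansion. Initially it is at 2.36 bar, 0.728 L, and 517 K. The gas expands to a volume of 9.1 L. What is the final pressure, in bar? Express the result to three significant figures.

P₂ ≈ 0.0687 bar

Since PV^γ is constant along a reversible adiabat, P₂ = P₁ (V₁/V₂)^γ.
γ = 7/5 for a diatomic ideal gas.
P₂ = 2.36 × (0.728/9.1)^(7/5) = 0.06874 bar.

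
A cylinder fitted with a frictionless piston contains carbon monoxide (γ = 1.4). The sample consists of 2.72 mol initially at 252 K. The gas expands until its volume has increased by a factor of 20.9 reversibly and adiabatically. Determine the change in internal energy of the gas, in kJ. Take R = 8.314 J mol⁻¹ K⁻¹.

For a reversible adiabat TV^(γ−1) is constant, so T₂ = T₁ (V₁/V₂)^(γ−1).
T₂ = 252 × (1/20.9)^(0.4) = 74.7 K.
Q = 0, so ΔU = W_on_gas = nCᵥΔT with Cᵥ = R/(γ−1) = 20.79 J/(mol·K).
ΔU = 2.72 × 20.79 × (74.7 − 252) = -10020 J.

ΔU ≈ -10.0 kJ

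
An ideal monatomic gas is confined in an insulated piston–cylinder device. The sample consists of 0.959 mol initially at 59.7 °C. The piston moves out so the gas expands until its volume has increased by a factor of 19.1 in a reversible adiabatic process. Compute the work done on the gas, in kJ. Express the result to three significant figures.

W ≈ -3.42 kJ

Adiabatic: T₁V₁^(γ−1) = T₂V₂^(γ−1) ⇒ T₂ = T₁ (V₁/V₂)^(γ−1).
γ = 5/3 for a monatomic ideal gas, so γ−1 = 2/3.
T₁ = 59.7 °C = 332.8 K.
T₂ = 332.8 × (1/19.1)^(2/3) = 46.58 K.
Q = 0, so ΔU = W_on_gas = nCᵥΔT with Cᵥ = R/(γ−1) = 12.47 J/(mol·K).
ΔU = 0.959 × 12.47 × (46.58 − 332.8) = -3424 J.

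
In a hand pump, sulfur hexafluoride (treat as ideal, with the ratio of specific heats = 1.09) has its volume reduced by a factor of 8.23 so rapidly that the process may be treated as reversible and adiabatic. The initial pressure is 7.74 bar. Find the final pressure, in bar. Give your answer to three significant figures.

P₂ ≈ 77.0 bar

Since PV^γ is constant along a reversible adiabat, P₂ = P₁ (V₁/V₂)^γ.
P₂ = 7.74 × 8.23^(1.09) = 77.01 bar.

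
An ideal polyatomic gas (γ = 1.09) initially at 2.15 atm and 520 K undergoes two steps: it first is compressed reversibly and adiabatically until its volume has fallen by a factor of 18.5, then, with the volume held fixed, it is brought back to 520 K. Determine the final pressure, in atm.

Adiabatic step (PV^γ = const): P₂ = 2.15×18.5^(1.09) = 51.72 atm; T₂ = 520×18.5^(0.09) = 676.2 K.
Isochoric: P₃ = P₂(T₃/T₂) = 51.72 × (520/676.2) = 39.77 atm.

P₃ ≈ 39.8 atm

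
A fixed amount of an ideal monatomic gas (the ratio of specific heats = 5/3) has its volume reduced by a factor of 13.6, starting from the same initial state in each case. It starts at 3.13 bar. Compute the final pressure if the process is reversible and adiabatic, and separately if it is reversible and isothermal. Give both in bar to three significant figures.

Isothermal: P₂ = P₁(V₁/V₂) = 3.13×13.6 = 42.57 bar.
Adiabatic: P₂ = P₁(V₁/V₂)^γ = 3.13×13.6^(5/3) = 242.5 bar.

adiabatic: 243 bar; isothermal: 42.6 bar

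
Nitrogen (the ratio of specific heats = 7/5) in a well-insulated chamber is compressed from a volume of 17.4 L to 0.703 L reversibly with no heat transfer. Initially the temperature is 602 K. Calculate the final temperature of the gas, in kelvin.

For a reversible adiabat TV^(γ−1) is constant, so T₂ = T₁ (V₁/V₂)^(γ−1).
T₂ = 602 × (17.4/0.703)^(2/5) = 2173 K.

T₂ ≈ 2170 K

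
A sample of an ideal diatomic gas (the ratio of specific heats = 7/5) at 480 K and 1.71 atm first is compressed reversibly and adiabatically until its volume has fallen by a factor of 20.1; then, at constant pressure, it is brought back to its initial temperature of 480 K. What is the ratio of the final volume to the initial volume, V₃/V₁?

Adiabatic step: V₂/V₁ = 0.04975; T₂ = T₁·20.1^(2/5) = 1594 K.
Isobaric step: V₃/V₂ = T₃/T₂ = 480/1594.
V₃/V₁ = (V₂/V₁)(V₃/V₂) = 0.04975 × (480/1594) = 0.01498.

V₃/V₁ ≈ 0.0150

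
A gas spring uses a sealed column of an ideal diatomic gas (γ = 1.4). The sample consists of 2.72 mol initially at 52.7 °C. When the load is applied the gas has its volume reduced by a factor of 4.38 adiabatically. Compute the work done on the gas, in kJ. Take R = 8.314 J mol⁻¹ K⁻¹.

For a reversible adiabat TV^(γ−1) is constant, so T₂ = T₁ (V₁/V₂)^(γ−1).
T₁ = 52.7 °C = 325.8 K.
T₂ = 325.8 × 4.38^(0.4) = 588.3 K.
Q = 0, so ΔU = W_on_gas = nCᵥΔT with Cᵥ = R/(γ−1) = 20.79 J/(mol·K).
ΔU = 2.72 × 20.79 × (588.3 − 325.8) = 14840 J.

W ≈ 14.8 kJ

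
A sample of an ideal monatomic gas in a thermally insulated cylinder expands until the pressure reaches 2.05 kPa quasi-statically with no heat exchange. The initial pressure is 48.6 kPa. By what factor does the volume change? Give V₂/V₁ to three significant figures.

V₂/V₁ ≈ 6.68

From PV^γ = const, V₂/V₁ = (P₁/P₂)^(1/γ).
For a monatomic ideal gas γ = 5/3.
V₂/V₁ = (48.6/2.05)^(3/5) = 6.682.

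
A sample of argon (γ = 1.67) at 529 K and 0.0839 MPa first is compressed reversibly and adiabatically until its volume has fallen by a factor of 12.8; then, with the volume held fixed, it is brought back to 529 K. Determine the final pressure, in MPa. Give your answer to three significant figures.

Adiabatic step (PV^γ = const): P₂ = 0.0839×12.8^(1.67) = 5.927 MPa; T₂ = 529×12.8^(0.67) = 2919 K.
Isochoric: P₃ = P₂(T₃/T₂) = 5.927 × (529/2919) = 1.074 MPa.

P₃ ≈ 1.07 MPa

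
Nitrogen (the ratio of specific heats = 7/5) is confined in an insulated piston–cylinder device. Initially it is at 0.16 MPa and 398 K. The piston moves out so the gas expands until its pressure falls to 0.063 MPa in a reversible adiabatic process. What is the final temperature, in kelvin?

Along an adiabat T P^((1−γ)/γ) is constant, so T₂ = T₁ (P₂/P₁)^((γ−1)/γ).
T₂ = 398 × (0.063/0.16)^(2/7) = 305 K.

T₂ ≈ 305 K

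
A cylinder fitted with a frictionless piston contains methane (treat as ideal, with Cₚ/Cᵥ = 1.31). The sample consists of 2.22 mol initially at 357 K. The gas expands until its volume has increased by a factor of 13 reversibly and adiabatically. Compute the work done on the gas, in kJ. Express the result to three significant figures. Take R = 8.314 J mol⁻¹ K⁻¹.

W ≈ -11.7 kJ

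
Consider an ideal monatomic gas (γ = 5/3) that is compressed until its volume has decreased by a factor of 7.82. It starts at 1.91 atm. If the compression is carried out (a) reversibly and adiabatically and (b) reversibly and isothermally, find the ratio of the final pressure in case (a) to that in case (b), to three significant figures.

Isothermal: P_b = P₁(V₁/V₂) = 1.91×7.82.
Adiabatic: P_a = P₁(V₁/V₂)^γ = 1.91×7.82^(5/3).
P_a/P_b = (V₁/V₂)^(γ−1) = 7.82^(2/3) = 3.94.

P_adiabatic / P_isothermal ≈ 3.94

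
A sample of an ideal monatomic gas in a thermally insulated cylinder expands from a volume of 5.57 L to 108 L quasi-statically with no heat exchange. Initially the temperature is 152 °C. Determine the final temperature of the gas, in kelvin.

Adiabatic: T₁V₁^(γ−1) = T₂V₂^(γ−1) ⇒ T₂ = T₁ (V₁/V₂)^(γ−1).
For a monatomic ideal gas γ = 5/3, so γ−1 = 2/3.
T₁ = 152 °C = 425.1 K.
T₂ = 425.1 × (5.57/108)^(2/3) = 58.91 K.

T₂ ≈ 58.9 K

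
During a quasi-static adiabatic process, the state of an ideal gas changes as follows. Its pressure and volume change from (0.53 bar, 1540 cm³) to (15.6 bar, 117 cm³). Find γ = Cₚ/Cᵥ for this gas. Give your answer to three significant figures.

PV^γ = const ⇒ γ = ln(P₂/P₁) / ln(V₁/V₂).
γ = ln(15.6/0.53) / ln(1540/117) = 1.312.

γ ≈ 1.31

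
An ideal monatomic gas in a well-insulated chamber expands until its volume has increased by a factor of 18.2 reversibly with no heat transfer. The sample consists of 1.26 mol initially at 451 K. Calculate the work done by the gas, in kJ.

W ≈ 6.06 kJ

For a reversible adiabat TV^(γ−1) is constant, so T₂ = T₁ (V₁/V₂)^(γ−1).
γ = 5/3 for a monatomic ideal gas, so γ−1 = 2/3.
T₂ = 451 × (1/18.2)^(2/3) = 65.18 K.
Q = 0, so ΔU = W_on_gas = nCᵥΔT with Cᵥ = R/(γ−1) = 12.47 J/(mol·K).
ΔU = 1.26 × 12.47 × (65.18 − 451) = -6063 J.
Work done by the gas = −ΔU = 6063 J.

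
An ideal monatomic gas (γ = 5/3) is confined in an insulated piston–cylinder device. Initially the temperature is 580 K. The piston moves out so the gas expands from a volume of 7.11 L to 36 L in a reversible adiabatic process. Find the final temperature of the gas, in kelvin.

T₂ ≈ 197 K

Adiabatic: T₁V₁^(γ−1) = T₂V₂^(γ−1) ⇒ T₂ = T₁ (V₁/V₂)^(γ−1).
T₂ = 580 × (7.11/36)^(2/3) = 196.7 K.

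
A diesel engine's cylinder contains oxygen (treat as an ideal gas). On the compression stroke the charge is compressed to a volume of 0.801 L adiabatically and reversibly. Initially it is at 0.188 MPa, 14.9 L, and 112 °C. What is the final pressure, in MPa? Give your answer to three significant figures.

Adiabatic: P₁V₁^γ = P₂V₂^γ ⇒ P₂ = P₁ (V₁/V₂)^γ.
γ = 7/5 for a diatomic ideal gas.
P₂ = 0.188 × (14.9/0.801)^(7/5) = 11.26 MPa.

P₂ ≈ 11.3 MPa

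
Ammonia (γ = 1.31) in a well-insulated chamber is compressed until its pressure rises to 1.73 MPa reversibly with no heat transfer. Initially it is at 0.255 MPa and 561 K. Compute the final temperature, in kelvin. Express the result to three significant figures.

Along an adiabat T P^((1−γ)/γ) is constant, so T₂ = T₁ (P₂/P₁)^((γ−1)/γ).
T₂ = 561 × (1.73/0.255)^(0.237) = 882.5 K.

T₂ ≈ 883 K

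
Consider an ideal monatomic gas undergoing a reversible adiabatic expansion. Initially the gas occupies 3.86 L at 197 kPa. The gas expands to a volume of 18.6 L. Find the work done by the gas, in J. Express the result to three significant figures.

W ≈ 741 J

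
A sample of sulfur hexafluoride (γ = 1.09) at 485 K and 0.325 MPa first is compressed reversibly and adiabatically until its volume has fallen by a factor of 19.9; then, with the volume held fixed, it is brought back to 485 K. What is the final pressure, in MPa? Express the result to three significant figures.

Adiabatic step (PV^γ = const): P₂ = 0.325×19.9^(1.09) = 8.465 MPa; T₂ = 485×19.9^(0.09) = 634.8 K.
Isochoric: P₃ = P₂(T₃/T₂) = 8.465 × (485/634.8) = 6.467 MPa.

P₃ ≈ 6.47 MPa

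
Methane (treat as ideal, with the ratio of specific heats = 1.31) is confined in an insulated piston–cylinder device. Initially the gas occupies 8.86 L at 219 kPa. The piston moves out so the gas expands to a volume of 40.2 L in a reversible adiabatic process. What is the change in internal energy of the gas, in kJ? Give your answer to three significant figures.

P₂ = P₁(V₁/V₂)^γ = 219×(8.86/40.2)^(1.31) = 30.2 kPa.
For a reversible adiabat, W_by_gas = (P₁V₁ − P₂V₂)/(γ−1).
W_by = (219000×0.00886 − 30200×0.0402) / (0.31) = 2343 J.
Q = 0 ⇒ ΔU = −W_by = -2343 J.

ΔU ≈ -2.34 kJ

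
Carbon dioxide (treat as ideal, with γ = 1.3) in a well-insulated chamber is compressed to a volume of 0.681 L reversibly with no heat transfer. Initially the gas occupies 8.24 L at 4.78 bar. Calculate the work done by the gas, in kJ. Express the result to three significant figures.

P₂ = P₁(V₁/V₂)^γ = 4.78×(8.24/0.681)^(1.3) = 122.2 bar.
For a reversible adiabat, W_by_gas = (P₁V₁ − P₂V₂)/(γ−1).
W_by = (478000×0.00824 − 1.222×10^7×0.000681) / (0.3) = -14610 J.

W ≈ -14.6 kJ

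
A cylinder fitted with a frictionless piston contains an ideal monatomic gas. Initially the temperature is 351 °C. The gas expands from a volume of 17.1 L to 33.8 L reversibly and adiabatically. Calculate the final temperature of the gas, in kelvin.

For a reversible adiabat TV^(γ−1) is constant, so T₂ = T₁ (V₁/V₂)^(γ−1).
For a monatomic ideal gas γ = 5/3, so γ−1 = 2/3.
T₁ = 351 °C = 624.1 K.
T₂ = 624.1 × (17.1/33.8)^(2/3) = 396.3 K.

T₂ ≈ 396 K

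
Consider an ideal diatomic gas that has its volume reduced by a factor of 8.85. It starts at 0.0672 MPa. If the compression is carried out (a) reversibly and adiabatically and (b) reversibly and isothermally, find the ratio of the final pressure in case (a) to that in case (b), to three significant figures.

P_adiabatic / P_isothermal ≈ 2.39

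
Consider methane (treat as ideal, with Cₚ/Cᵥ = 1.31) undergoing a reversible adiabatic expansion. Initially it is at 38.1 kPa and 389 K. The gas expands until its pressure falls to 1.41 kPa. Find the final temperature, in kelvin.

T₂ ≈ 178 K

Along an adiabat T P^((1−γ)/γ) is constant, so T₂ = T₁ (P₂/P₁)^((γ−1)/γ).
T₂ = 389 × (1.41/38.1)^(0.237) = 178.3 K.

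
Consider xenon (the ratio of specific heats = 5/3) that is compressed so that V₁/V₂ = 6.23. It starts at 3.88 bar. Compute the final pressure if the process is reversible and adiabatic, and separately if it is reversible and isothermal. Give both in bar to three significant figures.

adiabatic: 81.8 bar; isothermal: 24.2 bar

Isothermal: P₂ = P₁(V₁/V₂) = 3.88×6.23 = 24.17 bar.
Adiabatic: P₂ = P₁(V₁/V₂)^γ = 3.88×6.23^(5/3) = 81.84 bar.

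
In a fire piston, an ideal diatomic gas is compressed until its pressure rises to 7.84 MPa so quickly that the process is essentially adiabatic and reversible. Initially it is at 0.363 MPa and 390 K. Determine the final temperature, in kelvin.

Along an adiabat T P^((1−γ)/γ) is constant, so T₂ = T₁ (P₂/P₁)^((γ−1)/γ).
For a diatomic ideal gas γ = 7/5, so (γ−1)/γ = 2/7.
T₂ = 390 × (7.84/0.363)^(2/7) = 938.3 K.

T₂ ≈ 938 K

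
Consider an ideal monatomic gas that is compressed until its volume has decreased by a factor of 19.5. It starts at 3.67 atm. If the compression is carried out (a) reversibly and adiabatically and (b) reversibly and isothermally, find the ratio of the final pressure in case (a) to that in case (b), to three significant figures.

For a monatomic ideal gas γ = 5/3.
Isothermal: P_b = P₁(V₁/V₂) = 3.67×19.5.
Adiabatic: P_a = P₁(V₁/V₂)^γ = 3.67×19.5^(5/3).
P_a/P_b = (V₁/V₂)^(γ−1) = 19.5^(2/3) = 7.245.

P_adiabatic / P_isothermal ≈ 7.24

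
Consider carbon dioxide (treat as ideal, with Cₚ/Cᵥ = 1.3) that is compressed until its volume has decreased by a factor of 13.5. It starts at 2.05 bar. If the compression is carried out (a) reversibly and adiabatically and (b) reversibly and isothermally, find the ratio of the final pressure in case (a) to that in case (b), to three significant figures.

P_adiabatic / P_isothermal ≈ 2.18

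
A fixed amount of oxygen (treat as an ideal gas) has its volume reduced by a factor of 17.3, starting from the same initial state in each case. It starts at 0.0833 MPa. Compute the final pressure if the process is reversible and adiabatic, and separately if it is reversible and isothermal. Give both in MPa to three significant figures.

For a diatomic ideal gas γ = 7/5.
Isothermal: P₂ = P₁(V₁/V₂) = 0.0833×17.3 = 1.441 MPa.
Adiabatic: P₂ = P₁(V₁/V₂)^γ = 0.0833×17.3^(7/5) = 4.507 MPa.

adiabatic: 4.51 MPa; isothermal: 1.44 MPa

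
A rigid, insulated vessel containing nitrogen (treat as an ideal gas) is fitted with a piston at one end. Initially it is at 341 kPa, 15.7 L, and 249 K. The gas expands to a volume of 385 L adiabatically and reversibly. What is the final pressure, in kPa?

P₂ ≈ 3.87 kPa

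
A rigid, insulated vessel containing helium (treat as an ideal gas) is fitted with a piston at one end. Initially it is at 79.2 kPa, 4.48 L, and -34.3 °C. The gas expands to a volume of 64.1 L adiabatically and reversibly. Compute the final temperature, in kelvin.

For a reversible adiabat TV^(γ−1) is constant, so T₂ = T₁ (V₁/V₂)^(γ−1).
γ = 5/3 for a monatomic ideal gas.
T₁ = -34.3 °C = 238.8 K.
T₂ = 238.8 × (4.48/64.1)^(2/3) = 40.53 K.

T₂ ≈ 40.5 K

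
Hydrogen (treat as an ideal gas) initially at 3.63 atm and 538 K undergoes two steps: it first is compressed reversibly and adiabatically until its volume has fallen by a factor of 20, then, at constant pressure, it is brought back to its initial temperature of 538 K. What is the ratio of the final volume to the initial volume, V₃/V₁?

V₃/V₁ ≈ 0.0151

For a diatomic ideal gas γ = 7/5.
Adiabatic step: V₂/V₁ = 0.05; T₂ = T₁·20^(2/5) = 1783 K.
Isobaric step: V₃/V₂ = T₃/T₂ = 538/1783.
V₃/V₁ = (V₂/V₁)(V₃/V₂) = 0.05 × (538/1783) = 0.01509.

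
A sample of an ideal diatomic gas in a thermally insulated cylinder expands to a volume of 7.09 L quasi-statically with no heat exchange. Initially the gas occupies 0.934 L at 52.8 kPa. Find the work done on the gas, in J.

W ≈ -68.5 J

γ = 7/5 for a diatomic ideal gas.
P₂ = P₁(V₁/V₂)^γ = 52.8×(0.934/7.09)^(7/5) = 3.092 kPa.
For a reversible adiabat, W_by_gas = (P₁V₁ − P₂V₂)/(γ−1).
W_by = (52800×0.000934 − 3092×0.00709) / (2/5) = 68.49 J.
W_on_gas = −W_by = -68.49 J.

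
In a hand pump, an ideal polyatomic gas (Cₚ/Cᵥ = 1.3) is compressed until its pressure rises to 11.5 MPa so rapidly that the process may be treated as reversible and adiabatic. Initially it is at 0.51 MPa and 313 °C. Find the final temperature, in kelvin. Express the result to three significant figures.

Adiabatic: T₂/T₁ = (P₂/P₁)^((γ−1)/γ).
T₁ = 313 °C = 586.1 K.
T₂ = 586.1 × (11.5/0.51)^(0.231) = 1203 K.

T₂ ≈ 1200 K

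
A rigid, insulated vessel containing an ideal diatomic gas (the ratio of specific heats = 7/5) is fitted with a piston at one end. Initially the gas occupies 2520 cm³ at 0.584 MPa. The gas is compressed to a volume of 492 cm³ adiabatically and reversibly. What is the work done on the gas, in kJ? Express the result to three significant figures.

P₂ = P₁(V₁/V₂)^γ = 0.584×(2520/492)^(7/5) = 5.749 MPa.
For a reversible adiabat, W_by_gas = (P₁V₁ − P₂V₂)/(γ−1).
W_by = (584000×0.00252 − 5.749×10^6×0.000492) / (2/5) = -3393 J.
W_on_gas = −W_by = 3393 J.

W ≈ 3.39 kJ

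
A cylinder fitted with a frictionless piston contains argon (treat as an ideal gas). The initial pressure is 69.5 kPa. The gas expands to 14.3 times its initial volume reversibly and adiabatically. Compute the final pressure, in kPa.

Since PV^γ is constant along a reversible adiabat, P₂ = P₁ (V₁/V₂)^γ.
For a monatomic ideal gas γ = 5/3.
P₂ = 69.5 × (1/14.3)^(5/3) = 0.8249 kPa.

P₂ ≈ 0.825 kPa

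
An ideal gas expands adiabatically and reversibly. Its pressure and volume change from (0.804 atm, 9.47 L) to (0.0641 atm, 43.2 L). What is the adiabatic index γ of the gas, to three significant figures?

PV^γ = const ⇒ γ = ln(P₂/P₁) / ln(V₁/V₂).
γ = ln(0.0641/0.804) / ln(9.47/43.2) = 1.666.

γ ≈ 1.67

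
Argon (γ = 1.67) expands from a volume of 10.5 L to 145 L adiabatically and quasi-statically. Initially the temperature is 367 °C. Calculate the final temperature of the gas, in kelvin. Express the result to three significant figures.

Adiabatic: T₁V₁^(γ−1) = T₂V₂^(γ−1) ⇒ T₂ = T₁ (V₁/V₂)^(γ−1).
T₁ = 367 °C = 640.1 K.
T₂ = 640.1 × (10.5/145)^(0.67) = 110.2 K.

T₂ ≈ 110 K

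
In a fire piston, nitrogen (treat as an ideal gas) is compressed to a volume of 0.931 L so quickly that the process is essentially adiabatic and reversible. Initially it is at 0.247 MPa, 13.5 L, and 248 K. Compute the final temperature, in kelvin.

Adiabatic: T₁V₁^(γ−1) = T₂V₂^(γ−1) ⇒ T₂ = T₁ (V₁/V₂)^(γ−1).
γ = 7/5 for a diatomic ideal gas.
T₂ = 248 × (13.5/0.931)^(2/5) = 722.8 K.

T₂ ≈ 723 K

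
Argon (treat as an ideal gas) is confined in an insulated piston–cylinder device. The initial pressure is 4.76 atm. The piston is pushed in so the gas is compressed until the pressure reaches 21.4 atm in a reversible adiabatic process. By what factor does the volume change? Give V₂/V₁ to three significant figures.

V₂/V₁ ≈ 0.406

From PV^γ = const, V₂/V₁ = (P₁/P₂)^(1/γ).
For a monatomic ideal gas γ = 5/3.
V₂/V₁ = (4.76/21.4)^(3/5) = 0.4058.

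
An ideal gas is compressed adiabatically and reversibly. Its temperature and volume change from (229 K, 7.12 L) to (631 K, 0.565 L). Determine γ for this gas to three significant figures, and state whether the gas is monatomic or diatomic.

γ ≈ 1.40; diatomic

TV^(γ−1) = const ⇒ γ − 1 = ln(T₂/T₁) / ln(V₁/V₂).
γ = 1 + ln(631/229) / ln(7.12/0.565) = 1.4.
γ ≈ 1.40 is close to 7/5, so the gas is diatomic.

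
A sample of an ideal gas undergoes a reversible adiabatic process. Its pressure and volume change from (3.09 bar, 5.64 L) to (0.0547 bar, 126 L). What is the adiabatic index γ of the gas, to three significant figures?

γ ≈ 1.30

PV^γ = const ⇒ γ = ln(P₂/P₁) / ln(V₁/V₂).
γ = ln(0.0547/3.09) / ln(5.64/126) = 1.299.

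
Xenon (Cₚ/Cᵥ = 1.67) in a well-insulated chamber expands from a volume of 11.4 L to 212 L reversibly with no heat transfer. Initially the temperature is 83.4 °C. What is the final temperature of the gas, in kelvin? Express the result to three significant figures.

T₂ ≈ 50.3 K

Adiabatic: T₁V₁^(γ−1) = T₂V₂^(γ−1) ⇒ T₂ = T₁ (V₁/V₂)^(γ−1).
T₁ = 83.4 °C = 356.5 K.
T₂ = 356.5 × (11.4/212)^(0.67) = 50.3 K.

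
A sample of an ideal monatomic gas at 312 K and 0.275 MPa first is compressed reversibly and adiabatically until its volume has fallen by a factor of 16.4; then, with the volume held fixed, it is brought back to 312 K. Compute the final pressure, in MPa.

For a monatomic ideal gas γ = 5/3.
Adiabatic step (PV^γ = const): P₂ = 0.275×16.4^(5/3) = 29.11 MPa; T₂ = 312×16.4^(2/3) = 2014 K.
Isochoric: P₃ = P₂(T₃/T₂) = 29.11 × (312/2014) = 4.51 MPa.

P₃ ≈ 4.51 MPa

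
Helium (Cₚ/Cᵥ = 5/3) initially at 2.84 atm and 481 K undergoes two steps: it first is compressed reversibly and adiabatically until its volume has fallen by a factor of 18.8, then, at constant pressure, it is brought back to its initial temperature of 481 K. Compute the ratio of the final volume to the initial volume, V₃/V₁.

V₃/V₁ ≈ 0.00752

Adiabatic step: V₂/V₁ = 0.05319; T₂ = T₁·18.8^(2/3) = 3401 K.
Isobaric step: V₃/V₂ = T₃/T₂ = 481/3401.
V₃/V₁ = (V₂/V₁)(V₃/V₂) = 0.05319 × (481/3401) = 0.007523.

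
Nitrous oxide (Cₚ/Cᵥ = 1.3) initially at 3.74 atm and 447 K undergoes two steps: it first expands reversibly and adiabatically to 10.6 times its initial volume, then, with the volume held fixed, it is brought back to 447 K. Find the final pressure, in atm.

P₃ ≈ 0.353 atm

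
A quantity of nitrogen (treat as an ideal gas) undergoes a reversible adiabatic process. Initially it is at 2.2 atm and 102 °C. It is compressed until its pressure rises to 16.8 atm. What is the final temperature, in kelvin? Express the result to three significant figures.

T₂ ≈ 671 K

Along an adiabat T P^((1−γ)/γ) is constant, so T₂ = T₁ (P₂/P₁)^((γ−1)/γ).
For a diatomic ideal gas γ = 7/5, so (γ−1)/γ = 2/7.
T₁ = 102 °C = 375.1 K.
T₂ = 375.1 × (16.8/2.2)^(2/7) = 670.6 K.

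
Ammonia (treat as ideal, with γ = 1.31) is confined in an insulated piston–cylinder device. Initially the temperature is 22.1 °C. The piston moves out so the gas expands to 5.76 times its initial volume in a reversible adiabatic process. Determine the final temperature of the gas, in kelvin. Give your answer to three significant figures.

For a reversible adiabat TV^(γ−1) is constant, so T₂ = T₁ (V₁/V₂)^(γ−1).
T₁ = 22.1 °C = 295.2 K.
T₂ = 295.2 × (1/5.76)^(0.31) = 171.6 K.

T₂ ≈ 172 K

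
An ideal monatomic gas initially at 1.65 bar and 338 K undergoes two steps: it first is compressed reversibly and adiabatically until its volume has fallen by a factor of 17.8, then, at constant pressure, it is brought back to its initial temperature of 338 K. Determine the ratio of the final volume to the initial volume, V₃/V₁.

For a monatomic ideal gas γ = 5/3.
Adiabatic step: V₂/V₁ = 0.05618; T₂ = T₁·17.8^(2/3) = 2304 K.
Isobaric step: V₃/V₂ = T₃/T₂ = 338/2304.
V₃/V₁ = (V₂/V₁)(V₃/V₂) = 0.05618 × (338/2304) = 0.008241.

V₃/V₁ ≈ 0.00824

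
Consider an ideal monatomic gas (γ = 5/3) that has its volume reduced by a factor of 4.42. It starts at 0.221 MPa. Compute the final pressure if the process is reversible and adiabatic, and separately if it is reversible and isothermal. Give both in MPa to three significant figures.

adiabatic: 2.63 MPa; isothermal: 0.977 MPa

Isothermal: P₂ = P₁(V₁/V₂) = 0.221×4.42 = 0.9768 MPa.
Adiabatic: P₂ = P₁(V₁/V₂)^γ = 0.221×4.42^(5/3) = 2.631 MPa.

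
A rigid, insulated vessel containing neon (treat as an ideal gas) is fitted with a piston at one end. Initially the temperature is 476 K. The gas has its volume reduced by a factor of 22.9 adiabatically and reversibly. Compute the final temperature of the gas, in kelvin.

For a reversible adiabat TV^(γ−1) is constant, so T₂ = T₁ (V₁/V₂)^(γ−1).
For a monatomic ideal gas γ = 5/3, so γ−1 = 2/3.
T₂ = 476 × 22.9^(2/3) = 3839 K.

T₂ ≈ 3840 K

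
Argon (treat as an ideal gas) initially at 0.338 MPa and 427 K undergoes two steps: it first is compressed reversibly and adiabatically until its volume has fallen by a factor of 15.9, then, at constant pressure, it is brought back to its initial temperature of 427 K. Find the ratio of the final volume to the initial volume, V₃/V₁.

V₃/V₁ ≈ 0.00995

For a monatomic ideal gas γ = 5/3.
Adiabatic step: V₂/V₁ = 0.06289; T₂ = T₁·15.9^(2/3) = 2700 K.
Isobaric step: V₃/V₂ = T₃/T₂ = 427/2700.
V₃/V₁ = (V₂/V₁)(V₃/V₂) = 0.06289 × (427/2700) = 0.009947.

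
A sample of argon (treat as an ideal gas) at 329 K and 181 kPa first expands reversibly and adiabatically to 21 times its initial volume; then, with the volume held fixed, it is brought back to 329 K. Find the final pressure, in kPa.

For a monatomic ideal gas γ = 5/3.
Adiabatic step (PV^γ = const): P₂ = 181×(1/21)^(5/3) = 1.132 kPa; T₂ = 329×(1/21)^(2/3) = 43.22 K.
Isochoric: P₃ = P₂(T₃/T₂) = 1.132 × (329/43.22) = 8.619 kPa.

P₃ ≈ 8.62 kPa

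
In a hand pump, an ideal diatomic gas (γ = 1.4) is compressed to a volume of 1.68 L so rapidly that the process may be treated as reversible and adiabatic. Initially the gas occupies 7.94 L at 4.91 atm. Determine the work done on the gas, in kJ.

W ≈ 8.51 kJ

P₂ = P₁(V₁/V₂)^γ = 4.91×(7.94/1.68)^(1.4) = 43.19 atm.
For a reversible adiabat, W_by_gas = (P₁V₁ − P₂V₂)/(γ−1).
W_by = (497500×0.00794 − 4.376×10^6×0.00168) / (0.4) = -8505 J.
W_on_gas = −W_by = 8505 J.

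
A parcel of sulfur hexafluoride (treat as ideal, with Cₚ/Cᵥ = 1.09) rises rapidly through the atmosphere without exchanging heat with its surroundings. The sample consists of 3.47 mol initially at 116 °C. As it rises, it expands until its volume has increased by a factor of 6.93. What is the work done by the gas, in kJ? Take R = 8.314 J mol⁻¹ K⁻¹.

Adiabatic: T₁V₁^(γ−1) = T₂V₂^(γ−1) ⇒ T₂ = T₁ (V₁/V₂)^(γ−1).
T₁ = 116 °C = 389.1 K.
T₂ = 389.1 × (1/6.93)^(0.09) = 326.9 K.
Q = 0, so ΔU = W_on_gas = nCᵥΔT with Cᵥ = R/(γ−1) = 92.38 J/(mol·K).
ΔU = 3.47 × 92.38 × (326.9 − 389.1) = -19950 J.
Work done by the gas = −ΔU = 19950 J.

W ≈ 19.9 kJ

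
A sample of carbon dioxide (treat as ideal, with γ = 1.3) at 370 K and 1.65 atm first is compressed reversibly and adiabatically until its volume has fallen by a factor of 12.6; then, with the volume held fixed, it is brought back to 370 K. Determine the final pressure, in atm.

P₃ ≈ 20.8 atm

Adiabatic step (PV^γ = const): P₂ = 1.65×12.6^(1.3) = 44.46 atm; T₂ = 370×12.6^(0.3) = 791.2 K.
Isochoric: P₃ = P₂(T₃/T₂) = 44.46 × (370/791.2) = 20.79 atm.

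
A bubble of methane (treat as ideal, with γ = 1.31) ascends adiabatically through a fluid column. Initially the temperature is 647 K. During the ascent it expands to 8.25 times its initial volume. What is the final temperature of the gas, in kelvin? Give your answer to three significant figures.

For a reversible adiabat TV^(γ−1) is constant, so T₂ = T₁ (V₁/V₂)^(γ−1).
T₂ = 647 × (1/8.25)^(0.31) = 336.4 K.

T₂ ≈ 336 K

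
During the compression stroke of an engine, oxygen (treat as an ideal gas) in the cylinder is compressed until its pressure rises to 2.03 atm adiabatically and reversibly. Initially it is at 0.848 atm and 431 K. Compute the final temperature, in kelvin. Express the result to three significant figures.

Along an adiabat T P^((1−γ)/γ) is constant, so T₂ = T₁ (P₂/P₁)^((γ−1)/γ).
For a diatomic ideal gas γ = 7/5, so (γ−1)/γ = 2/7.
T₂ = 431 × (2.03/0.848)^(2/7) = 553.1 K.

T₂ ≈ 553 K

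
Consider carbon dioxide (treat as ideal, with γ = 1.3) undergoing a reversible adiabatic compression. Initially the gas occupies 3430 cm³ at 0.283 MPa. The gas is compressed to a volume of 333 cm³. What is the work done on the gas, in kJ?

P₂ = P₁(V₁/V₂)^γ = 0.283×(3430/333)^(1.3) = 5.868 MPa.
For a reversible adiabat, W_by_gas = (P₁V₁ − P₂V₂)/(γ−1).
W_by = (283000×0.00343 − 5.868×10^6×0.000333) / (0.3) = -3278 J.
W_on_gas = −W_by = 3278 J.

W ≈ 3.28 kJ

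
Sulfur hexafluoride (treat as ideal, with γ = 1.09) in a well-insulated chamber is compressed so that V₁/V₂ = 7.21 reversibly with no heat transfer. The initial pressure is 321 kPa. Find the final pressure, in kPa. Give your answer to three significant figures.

Adiabatic: P₁V₁^γ = P₂V₂^γ ⇒ P₂ = P₁ (V₁/V₂)^γ.
P₂ = 321 × 7.21^(1.09) = 2765 kPa.

P₂ ≈ 2760 kPa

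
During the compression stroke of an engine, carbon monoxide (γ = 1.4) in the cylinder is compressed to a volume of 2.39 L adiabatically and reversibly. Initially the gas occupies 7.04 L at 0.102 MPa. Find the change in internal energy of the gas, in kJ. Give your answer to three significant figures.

ΔU ≈ 0.970 kJ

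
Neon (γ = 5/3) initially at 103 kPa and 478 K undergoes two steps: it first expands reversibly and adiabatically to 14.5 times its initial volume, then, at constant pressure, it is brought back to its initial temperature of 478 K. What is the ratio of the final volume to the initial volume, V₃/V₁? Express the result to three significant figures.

V₃/V₁ ≈ 86.2

Adiabatic step: V₂/V₁ = 14.5; T₂ = T₁·(1/14.5)^(2/3) = 80.39 K.
Isobaric step: V₃/V₂ = T₃/T₂ = 478/80.39.
V₃/V₁ = (V₂/V₁)(V₃/V₂) = 14.5 × (478/80.39) = 86.22.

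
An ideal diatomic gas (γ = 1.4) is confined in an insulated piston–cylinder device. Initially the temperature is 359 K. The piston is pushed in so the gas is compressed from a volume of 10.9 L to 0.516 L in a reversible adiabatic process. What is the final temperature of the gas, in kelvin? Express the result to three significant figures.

Adiabatic: T₁V₁^(γ−1) = T₂V₂^(γ−1) ⇒ T₂ = T₁ (V₁/V₂)^(γ−1).
T₂ = 359 × (10.9/0.516)^(0.4) = 1216 K.

T₂ ≈ 1220 K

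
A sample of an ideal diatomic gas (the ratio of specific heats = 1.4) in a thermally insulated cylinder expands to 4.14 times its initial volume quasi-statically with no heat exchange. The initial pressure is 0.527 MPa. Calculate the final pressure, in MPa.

Since PV^γ is constant along a reversible adiabat, P₂ = P₁ (V₁/V₂)^γ.
P₂ = 0.527 × (1/4.14)^(1.4) = 0.07211 MPa.

P₂ ≈ 0.0721 MPa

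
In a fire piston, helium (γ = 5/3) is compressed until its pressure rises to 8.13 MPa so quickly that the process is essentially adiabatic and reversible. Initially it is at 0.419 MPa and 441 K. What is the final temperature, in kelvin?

T₂ ≈ 1440 K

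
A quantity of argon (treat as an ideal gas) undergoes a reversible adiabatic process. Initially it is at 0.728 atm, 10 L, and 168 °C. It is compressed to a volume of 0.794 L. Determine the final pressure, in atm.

Since PV^γ is constant along a reversible adiabat, P₂ = P₁ (V₁/V₂)^γ.
γ = 5/3 for a monatomic ideal gas.
P₂ = 0.728 × (10/0.794)^(5/3) = 49.63 atm.

P₂ ≈ 49.6 atm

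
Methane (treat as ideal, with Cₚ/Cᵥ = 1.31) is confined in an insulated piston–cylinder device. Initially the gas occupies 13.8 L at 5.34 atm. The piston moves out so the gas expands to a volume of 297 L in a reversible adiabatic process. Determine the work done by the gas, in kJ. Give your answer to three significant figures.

W ≈ 14.8 kJ

P₂ = P₁(V₁/V₂)^γ = 5.34×(13.8/297)^(1.31) = 0.09582 atm.
For a reversible adiabat, W_by_gas = (P₁V₁ − P₂V₂)/(γ−1).
W_by = (541100×0.0138 − 9709×0.297) / (0.31) = 14780 J.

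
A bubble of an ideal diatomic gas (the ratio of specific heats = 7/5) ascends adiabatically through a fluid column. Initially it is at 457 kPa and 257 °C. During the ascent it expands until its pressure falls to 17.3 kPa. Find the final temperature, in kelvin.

Along an adiabat T P^((1−γ)/γ) is constant, so T₂ = T₁ (P₂/P₁)^((γ−1)/γ).
T₁ = 257 °C = 530.1 K.
T₂ = 530.1 × (17.3/457)^(2/7) = 208 K.

T₂ ≈ 208 K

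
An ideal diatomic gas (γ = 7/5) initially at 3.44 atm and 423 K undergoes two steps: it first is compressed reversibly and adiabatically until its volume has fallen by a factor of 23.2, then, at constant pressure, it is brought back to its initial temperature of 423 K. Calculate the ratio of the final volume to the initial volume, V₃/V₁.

Adiabatic step: V₂/V₁ = 0.0431; T₂ = T₁·23.2^(2/5) = 1488 K.
Isobaric step: V₃/V₂ = T₃/T₂ = 423/1488.
V₃/V₁ = (V₂/V₁)(V₃/V₂) = 0.0431 × (423/1488) = 0.01226.

V₃/V₁ ≈ 0.0123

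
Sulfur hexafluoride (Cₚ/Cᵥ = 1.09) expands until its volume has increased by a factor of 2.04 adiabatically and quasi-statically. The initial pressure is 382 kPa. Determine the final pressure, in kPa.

P₂ ≈ 176 kPa

Adiabatic: P₁V₁^γ = P₂V₂^γ ⇒ P₂ = P₁ (V₁/V₂)^γ.
P₂ = 382 × (1/2.04)^(1.09) = 175.6 kPa.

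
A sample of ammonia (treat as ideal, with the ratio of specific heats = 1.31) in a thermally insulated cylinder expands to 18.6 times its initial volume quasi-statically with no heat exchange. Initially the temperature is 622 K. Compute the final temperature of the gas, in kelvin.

T₂ ≈ 251 K

Adiabatic: T₁V₁^(γ−1) = T₂V₂^(γ−1) ⇒ T₂ = T₁ (V₁/V₂)^(γ−1).
T₂ = 622 × (1/18.6)^(0.31) = 251.3 K.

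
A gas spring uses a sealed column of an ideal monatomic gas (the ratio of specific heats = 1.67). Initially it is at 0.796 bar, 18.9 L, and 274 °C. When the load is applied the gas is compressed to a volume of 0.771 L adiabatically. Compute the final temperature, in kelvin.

Adiabatic: T₁V₁^(γ−1) = T₂V₂^(γ−1) ⇒ T₂ = T₁ (V₁/V₂)^(γ−1).
T₁ = 274 °C = 547.1 K.
T₂ = 547.1 × (18.9/0.771)^(0.67) = 4667 K.

T₂ ≈ 4670 K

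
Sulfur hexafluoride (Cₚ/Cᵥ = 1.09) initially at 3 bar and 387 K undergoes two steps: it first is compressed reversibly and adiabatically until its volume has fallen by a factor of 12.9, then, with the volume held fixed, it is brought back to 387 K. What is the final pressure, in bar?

P₃ ≈ 38.7 bar

Adiabatic step (PV^γ = const): P₂ = 3×12.9^(1.09) = 48.72 bar; T₂ = 387×12.9^(0.09) = 487.2 K.
Isochoric: P₃ = P₂(T₃/T₂) = 48.72 × (387/487.2) = 38.7 bar.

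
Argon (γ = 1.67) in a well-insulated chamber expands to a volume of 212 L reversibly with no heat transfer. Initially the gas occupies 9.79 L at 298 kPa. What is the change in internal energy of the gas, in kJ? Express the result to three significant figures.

P₂ = P₁(V₁/V₂)^γ = 298×(9.79/212)^(1.67) = 1.753 kPa.
For a reversible adiabat, W_by_gas = (P₁V₁ − P₂V₂)/(γ−1).
W_by = (298000×0.00979 − 1753×0.212) / (0.67) = 3800 J.
Q = 0 ⇒ ΔU = −W_by = -3800 J.

ΔU ≈ -3.80 kJ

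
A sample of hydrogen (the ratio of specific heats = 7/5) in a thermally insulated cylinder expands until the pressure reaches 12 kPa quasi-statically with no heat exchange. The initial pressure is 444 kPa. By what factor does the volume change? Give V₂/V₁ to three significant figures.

V₂/V₁ ≈ 13.2

From PV^γ = const, V₂/V₁ = (P₁/P₂)^(1/γ).
V₂/V₁ = (444/12)^(5/7) = 13.19.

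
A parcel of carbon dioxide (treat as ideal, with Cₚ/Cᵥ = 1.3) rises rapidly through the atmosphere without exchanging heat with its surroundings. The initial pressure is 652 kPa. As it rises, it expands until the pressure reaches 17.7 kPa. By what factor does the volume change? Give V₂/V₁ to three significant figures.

From PV^γ = const, V₂/V₁ = (P₁/P₂)^(1/γ).
V₂/V₁ = (652/17.7)^(0.769) = 16.03.

V₂/V₁ ≈ 16.0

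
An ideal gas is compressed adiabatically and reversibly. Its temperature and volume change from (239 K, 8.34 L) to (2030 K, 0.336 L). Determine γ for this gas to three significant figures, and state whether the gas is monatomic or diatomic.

γ ≈ 1.67; monatomic

TV^(γ−1) = const ⇒ γ − 1 = ln(T₂/T₁) / ln(V₁/V₂).
γ = 1 + ln(2030/239) / ln(8.34/0.336) = 1.666.
γ ≈ 1.67 is close to 5/3, so the gas is monatomic.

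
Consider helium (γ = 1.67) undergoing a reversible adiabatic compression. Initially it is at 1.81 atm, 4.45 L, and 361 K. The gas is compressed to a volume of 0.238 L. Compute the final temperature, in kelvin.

For a reversible adiabat TV^(γ−1) is constant, so T₂ = T₁ (V₁/V₂)^(γ−1).
T₂ = 361 × (4.45/0.238)^(0.67) = 2568 K.

T₂ ≈ 2570 K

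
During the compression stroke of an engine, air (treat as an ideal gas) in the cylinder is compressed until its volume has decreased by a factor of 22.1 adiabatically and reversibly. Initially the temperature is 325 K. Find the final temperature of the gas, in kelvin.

Adiabatic: T₁V₁^(γ−1) = T₂V₂^(γ−1) ⇒ T₂ = T₁ (V₁/V₂)^(γ−1).
For a diatomic ideal gas γ = 7/5, so γ−1 = 2/5.
T₂ = 325 × 22.1^(2/5) = 1121 K.

T₂ ≈ 1120 K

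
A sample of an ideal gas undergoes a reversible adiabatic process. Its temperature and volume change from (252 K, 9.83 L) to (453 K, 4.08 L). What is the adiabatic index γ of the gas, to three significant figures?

TV^(γ−1) = const ⇒ γ − 1 = ln(T₂/T₁) / ln(V₁/V₂).
γ = 1 + ln(453/252) / ln(9.83/4.08) = 1.667.

γ ≈ 1.67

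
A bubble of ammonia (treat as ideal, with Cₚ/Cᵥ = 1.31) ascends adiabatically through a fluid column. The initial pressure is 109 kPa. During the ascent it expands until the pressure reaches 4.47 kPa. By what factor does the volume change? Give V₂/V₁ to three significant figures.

V₂/V₁ ≈ 11.5

From PV^γ = const, V₂/V₁ = (P₁/P₂)^(1/γ).
V₂/V₁ = (109/4.47)^(0.763) = 11.45.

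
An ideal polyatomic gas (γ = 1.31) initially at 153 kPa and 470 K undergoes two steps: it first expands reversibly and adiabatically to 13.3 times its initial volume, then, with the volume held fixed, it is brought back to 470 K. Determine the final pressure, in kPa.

P₃ ≈ 11.5 kPa

Adiabatic step (PV^γ = const): P₂ = 153×(1/13.3)^(1.31) = 5.158 kPa; T₂ = 470×(1/13.3)^(0.31) = 210.7 K.
Isochoric: P₃ = P₂(T₃/T₂) = 5.158 × (470/210.7) = 11.5 kPa.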